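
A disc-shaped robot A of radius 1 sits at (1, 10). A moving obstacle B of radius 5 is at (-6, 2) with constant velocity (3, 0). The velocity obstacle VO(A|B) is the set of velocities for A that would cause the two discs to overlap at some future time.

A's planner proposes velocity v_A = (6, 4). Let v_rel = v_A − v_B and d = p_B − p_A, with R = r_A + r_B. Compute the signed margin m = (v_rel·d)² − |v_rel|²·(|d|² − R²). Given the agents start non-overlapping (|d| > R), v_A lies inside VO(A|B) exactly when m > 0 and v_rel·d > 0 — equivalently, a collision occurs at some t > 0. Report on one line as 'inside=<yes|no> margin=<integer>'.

d = (-7, -8),  |d|² = 113;  R = 1+5 = 6,  c = 113−6² = 77
v_rel = (3, 4),  |v_rel|² = 25;  v_rel·d = (3)·(-7) + (4)·(-8) = -53
25·t² + 106·t + 77 = 0  ⇒  m = (-53)² − 25·77 = 884
m = 884 > 0,  v_rel·d = -53 < 0  ⇒  outside

inside=no margin=884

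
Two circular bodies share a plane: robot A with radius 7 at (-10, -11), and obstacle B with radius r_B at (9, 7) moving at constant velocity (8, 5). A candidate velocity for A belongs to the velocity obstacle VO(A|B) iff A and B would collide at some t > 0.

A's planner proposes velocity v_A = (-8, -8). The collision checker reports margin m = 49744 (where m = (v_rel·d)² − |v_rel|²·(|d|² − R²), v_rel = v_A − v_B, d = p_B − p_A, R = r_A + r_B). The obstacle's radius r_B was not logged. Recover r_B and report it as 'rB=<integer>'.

m = 49744
d = (19, 18);  v_rel = (-16, -13),  |v_rel|² = 425
v_rel×d = (-16)·(18) − (-13)·(19) = -41
since m = R²·425 − (-41)²:  R² = (1681 + 49744) / 425 = 121
R = √121 = 11  ⇒  r_B = 11 − 7 = 4

rB=4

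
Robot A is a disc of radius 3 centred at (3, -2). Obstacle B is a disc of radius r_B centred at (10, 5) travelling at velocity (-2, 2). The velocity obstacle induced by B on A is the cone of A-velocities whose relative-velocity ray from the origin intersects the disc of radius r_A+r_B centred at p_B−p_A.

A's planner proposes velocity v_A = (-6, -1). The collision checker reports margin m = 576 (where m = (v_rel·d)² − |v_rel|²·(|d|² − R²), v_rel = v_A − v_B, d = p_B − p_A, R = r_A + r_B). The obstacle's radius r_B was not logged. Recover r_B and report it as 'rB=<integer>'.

m = 576
d = (7, 7);  v_rel = (-4, -3),  |v_rel|² = 25
v_rel×d = (-4)·(7) − (-3)·(7) = -7
since m = R²·25 − (-7)²:  R² = (49 + 576) / 25 = 25
R = √25 = 5  ⇒  r_B = 5 − 3 = 2

rB=2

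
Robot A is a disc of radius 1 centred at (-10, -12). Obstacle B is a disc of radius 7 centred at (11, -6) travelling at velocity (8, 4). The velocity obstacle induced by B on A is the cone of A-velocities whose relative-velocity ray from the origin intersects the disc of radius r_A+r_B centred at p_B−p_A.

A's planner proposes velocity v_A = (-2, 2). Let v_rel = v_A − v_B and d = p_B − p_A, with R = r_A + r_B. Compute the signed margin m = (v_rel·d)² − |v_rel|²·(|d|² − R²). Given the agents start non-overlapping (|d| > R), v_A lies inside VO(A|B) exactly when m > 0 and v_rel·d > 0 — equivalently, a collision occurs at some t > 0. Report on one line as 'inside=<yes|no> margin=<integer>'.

d = (21, 6),  |d|² = 477;  R = 1+7 = 8,  c = 477−8² = 413
v_rel = (-10, -2),  |v_rel|² = 104;  v_rel·d = (-10)·(21) + (-2)·(6) = -222
104·t² + 444·t + 413 = 0  ⇒  m = (-222)² − 104·413 = 6332
m = 6332 > 0,  v_rel·d = -222 < 0  ⇒  outside

inside=no margin=6332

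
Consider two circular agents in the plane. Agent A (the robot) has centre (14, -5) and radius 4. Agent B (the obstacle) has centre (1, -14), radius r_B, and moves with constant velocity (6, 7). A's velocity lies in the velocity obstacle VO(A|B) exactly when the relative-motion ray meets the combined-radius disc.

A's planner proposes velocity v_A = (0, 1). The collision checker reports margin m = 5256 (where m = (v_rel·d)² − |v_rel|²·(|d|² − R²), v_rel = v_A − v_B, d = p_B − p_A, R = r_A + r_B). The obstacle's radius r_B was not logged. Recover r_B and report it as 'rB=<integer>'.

m = 5256
d = (-13, -9);  v_rel = (-6, -6),  |v_rel|² = 72
v_rel×d = (-6)·(-9) − (-6)·(-13) = -24
since m = R²·72 − (-24)²:  R² = (576 + 5256) / 72 = 81
R = √81 = 9  ⇒  r_B = 9 − 4 = 5

rB=5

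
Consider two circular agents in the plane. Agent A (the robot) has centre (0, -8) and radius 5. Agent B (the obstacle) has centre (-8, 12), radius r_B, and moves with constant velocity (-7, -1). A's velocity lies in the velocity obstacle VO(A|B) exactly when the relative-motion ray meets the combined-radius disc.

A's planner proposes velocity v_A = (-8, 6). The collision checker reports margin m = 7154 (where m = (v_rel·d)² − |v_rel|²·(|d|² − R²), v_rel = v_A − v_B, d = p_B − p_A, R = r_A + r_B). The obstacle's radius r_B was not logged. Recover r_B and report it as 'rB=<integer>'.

m = 7154
d = (-8, 20);  v_rel = (-1, 7),  |v_rel|² = 50
v_rel×d = (-1)·(20) − (7)·(-8) = 36
since m = R²·50 − 36²:  R² = (1296 + 7154) / 50 = 169
R = √169 = 13  ⇒  r_B = 13 − 5 = 8

rB=8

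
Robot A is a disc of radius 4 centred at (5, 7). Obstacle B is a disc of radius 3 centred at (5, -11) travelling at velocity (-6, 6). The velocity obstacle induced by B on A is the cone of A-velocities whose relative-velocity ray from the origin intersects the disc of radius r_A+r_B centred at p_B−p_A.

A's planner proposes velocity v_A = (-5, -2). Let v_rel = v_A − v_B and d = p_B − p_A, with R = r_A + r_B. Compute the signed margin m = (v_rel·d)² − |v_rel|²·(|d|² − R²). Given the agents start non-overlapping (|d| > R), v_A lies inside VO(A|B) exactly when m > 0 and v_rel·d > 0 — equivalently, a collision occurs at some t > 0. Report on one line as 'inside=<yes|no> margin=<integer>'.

d = (0, -18),  |d|² = 324;  R = 4+3 = 7,  c = 324−7² = 275
v_rel = (1, -8),  |v_rel|² = 65;  v_rel·d = (1)·(0) + (-8)·(-18) = 144
65·t² − 288·t + 275 = 0  ⇒  m = 144² − 65·275 = 2861
m = 2861 > 0,  v_rel·d = 144 > 0  ⇒  inside

inside=yes margin=2861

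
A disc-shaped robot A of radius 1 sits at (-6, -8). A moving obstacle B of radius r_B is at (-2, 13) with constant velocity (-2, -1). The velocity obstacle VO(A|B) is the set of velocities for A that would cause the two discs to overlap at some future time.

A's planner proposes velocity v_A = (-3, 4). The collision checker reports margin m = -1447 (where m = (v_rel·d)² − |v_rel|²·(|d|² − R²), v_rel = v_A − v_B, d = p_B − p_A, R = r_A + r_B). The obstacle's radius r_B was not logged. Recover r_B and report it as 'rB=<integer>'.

m = -1447
d = (4, 21);  v_rel = (-1, 5),  |v_rel|² = 26
v_rel×d = (-1)·(21) − (5)·(4) = -41
since m = R²·26 − (-41)²:  R² = (1681 + -1447) / 26 = 9
R = √9 = 3  ⇒  r_B = 3 − 1 = 2

rB=2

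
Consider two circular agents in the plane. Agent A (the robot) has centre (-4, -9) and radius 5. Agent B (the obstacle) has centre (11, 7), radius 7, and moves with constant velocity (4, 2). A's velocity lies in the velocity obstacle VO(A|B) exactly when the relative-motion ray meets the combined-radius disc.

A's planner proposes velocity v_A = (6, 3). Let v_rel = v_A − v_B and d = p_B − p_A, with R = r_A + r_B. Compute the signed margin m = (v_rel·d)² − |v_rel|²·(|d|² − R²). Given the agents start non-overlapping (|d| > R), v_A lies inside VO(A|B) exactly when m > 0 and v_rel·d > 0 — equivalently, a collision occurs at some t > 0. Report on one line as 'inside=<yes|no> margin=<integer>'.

d = (15, 16),  |d|² = 481;  R = 5+7 = 12,  c = 481−12² = 337
v_rel = (2, 1),  |v_rel|² = 5;  v_rel·d = (2)·(15) + (1)·(16) = 46
5·t² − 92·t + 337 = 0  ⇒  m = 46² − 5·337 = 431
m = 431 > 0,  v_rel·d = 46 > 0  ⇒  inside

inside=yes margin=431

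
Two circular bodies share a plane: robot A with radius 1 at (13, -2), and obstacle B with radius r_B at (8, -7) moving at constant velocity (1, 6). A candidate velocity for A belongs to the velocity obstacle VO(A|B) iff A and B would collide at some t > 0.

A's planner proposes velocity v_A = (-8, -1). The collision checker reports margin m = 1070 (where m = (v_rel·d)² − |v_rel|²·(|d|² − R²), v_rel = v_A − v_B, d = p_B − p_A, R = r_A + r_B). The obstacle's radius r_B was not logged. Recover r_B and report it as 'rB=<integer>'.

m = 1070
d = (-5, -5);  v_rel = (-9, -7),  |v_rel|² = 130
v_rel×d = (-9)·(-5) − (-7)·(-5) = 10
since m = R²·130 − 10²:  R² = (100 + 1070) / 130 = 9
R = √9 = 3  ⇒  r_B = 3 − 1 = 2

rB=2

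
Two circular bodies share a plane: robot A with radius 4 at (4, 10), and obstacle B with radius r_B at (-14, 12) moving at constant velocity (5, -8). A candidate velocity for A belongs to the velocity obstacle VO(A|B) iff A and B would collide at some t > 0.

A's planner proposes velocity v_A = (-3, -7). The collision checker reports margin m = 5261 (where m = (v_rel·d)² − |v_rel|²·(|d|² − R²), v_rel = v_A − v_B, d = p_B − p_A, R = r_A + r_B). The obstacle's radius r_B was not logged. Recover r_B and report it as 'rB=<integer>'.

m = 5261
d = (-18, 2);  v_rel = (-8, 1),  |v_rel|² = 65
v_rel×d = (-8)·(2) − (1)·(-18) = 2
since m = R²·65 − 2²:  R² = (4 + 5261) / 65 = 81
R = √81 = 9  ⇒  r_B = 9 − 4 = 5

rB=5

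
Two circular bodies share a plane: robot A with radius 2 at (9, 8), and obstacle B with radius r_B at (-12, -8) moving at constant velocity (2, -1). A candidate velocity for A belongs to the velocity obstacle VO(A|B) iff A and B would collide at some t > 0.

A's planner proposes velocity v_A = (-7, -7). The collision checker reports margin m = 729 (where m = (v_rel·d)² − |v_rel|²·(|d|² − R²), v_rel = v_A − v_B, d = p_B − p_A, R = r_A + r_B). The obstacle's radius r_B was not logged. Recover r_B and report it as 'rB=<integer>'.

m = 729
d = (-21, -16);  v_rel = (-9, -6),  |v_rel|² = 117
v_rel×d = (-9)·(-16) − (-6)·(-21) = 18
since m = R²·117 − 18²:  R² = (324 + 729) / 117 = 9
R = √9 = 3  ⇒  r_B = 3 − 2 = 1

rB=1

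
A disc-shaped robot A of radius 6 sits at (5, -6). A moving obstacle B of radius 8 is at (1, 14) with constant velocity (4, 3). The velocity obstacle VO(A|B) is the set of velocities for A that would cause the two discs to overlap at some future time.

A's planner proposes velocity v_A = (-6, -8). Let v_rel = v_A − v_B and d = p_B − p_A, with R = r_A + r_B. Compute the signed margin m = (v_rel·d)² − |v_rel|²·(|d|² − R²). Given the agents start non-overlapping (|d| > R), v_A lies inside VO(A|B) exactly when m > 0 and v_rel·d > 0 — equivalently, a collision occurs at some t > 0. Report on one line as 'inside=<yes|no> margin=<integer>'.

d = (-4, 20),  |d|² = 416;  R = 6+8 = 14,  c = 416−14² = 220
v_rel = (-10, -11),  |v_rel|² = 221;  v_rel·d = (-10)·(-4) + (-11)·(20) = -180
221·t² + 360·t + 220 = 0  ⇒  m = (-180)² − 221·220 = -16220
m = -16220 < 0,  v_rel·d = -180 < 0  ⇒  outside

inside=no margin=-16220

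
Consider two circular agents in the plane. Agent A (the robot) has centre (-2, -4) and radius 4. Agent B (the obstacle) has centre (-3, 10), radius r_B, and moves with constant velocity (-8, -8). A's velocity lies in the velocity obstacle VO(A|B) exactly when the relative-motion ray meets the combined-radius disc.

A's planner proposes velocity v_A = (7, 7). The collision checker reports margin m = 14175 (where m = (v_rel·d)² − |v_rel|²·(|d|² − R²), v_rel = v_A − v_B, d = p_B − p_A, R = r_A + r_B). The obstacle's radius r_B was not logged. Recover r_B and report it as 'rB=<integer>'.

m = 14175
d = (-1, 14);  v_rel = (15, 15),  |v_rel|² = 450
v_rel×d = (15)·(14) − (15)·(-1) = 225
since m = R²·450 − 225²:  R² = (50625 + 14175) / 450 = 144
R = √144 = 12  ⇒  r_B = 12 − 4 = 8

rB=8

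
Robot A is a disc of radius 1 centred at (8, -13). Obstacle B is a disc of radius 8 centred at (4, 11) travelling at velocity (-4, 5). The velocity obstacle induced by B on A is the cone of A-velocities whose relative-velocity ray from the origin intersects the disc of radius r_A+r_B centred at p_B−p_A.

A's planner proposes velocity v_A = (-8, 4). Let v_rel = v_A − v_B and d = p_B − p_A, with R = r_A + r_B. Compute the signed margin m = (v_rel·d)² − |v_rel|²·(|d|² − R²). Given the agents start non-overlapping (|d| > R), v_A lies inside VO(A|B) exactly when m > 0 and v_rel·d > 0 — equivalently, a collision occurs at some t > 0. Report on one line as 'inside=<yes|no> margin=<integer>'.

d = (-4, 24),  |d|² = 592;  R = 1+8 = 9,  c = 592−9² = 511
v_rel = (-4, -1),  |v_rel|² = 17;  v_rel·d = (-4)·(-4) + (-1)·(24) = -8
17·t² + 16·t + 511 = 0  ⇒  m = (-8)² − 17·511 = -8623
m = -8623 < 0,  v_rel·d = -8 < 0  ⇒  outside

inside=no margin=-8623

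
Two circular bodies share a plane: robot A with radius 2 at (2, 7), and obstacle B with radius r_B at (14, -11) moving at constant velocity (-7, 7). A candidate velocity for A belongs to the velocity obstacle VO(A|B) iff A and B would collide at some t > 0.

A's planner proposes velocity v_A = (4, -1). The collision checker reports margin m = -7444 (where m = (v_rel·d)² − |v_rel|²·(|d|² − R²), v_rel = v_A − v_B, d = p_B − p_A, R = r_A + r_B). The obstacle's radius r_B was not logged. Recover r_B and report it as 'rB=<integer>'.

m = -7444
d = (12, -18);  v_rel = (11, -8),  |v_rel|² = 185
v_rel×d = (11)·(-18) − (-8)·(12) = -102
since m = R²·185 − (-102)²:  R² = (10404 + -7444) / 185 = 16
R = √16 = 4  ⇒  r_B = 4 − 2 = 2

rB=2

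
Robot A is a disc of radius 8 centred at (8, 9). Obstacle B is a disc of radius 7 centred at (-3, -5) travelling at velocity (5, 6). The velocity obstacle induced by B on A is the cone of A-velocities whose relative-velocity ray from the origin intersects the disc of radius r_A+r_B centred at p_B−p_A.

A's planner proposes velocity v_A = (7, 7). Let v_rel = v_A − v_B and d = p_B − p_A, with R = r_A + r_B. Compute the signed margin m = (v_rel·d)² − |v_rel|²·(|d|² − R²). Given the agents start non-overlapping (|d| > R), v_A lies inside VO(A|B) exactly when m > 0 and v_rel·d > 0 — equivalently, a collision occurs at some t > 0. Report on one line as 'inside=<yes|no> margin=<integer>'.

d = (-11, -14),  |d|² = 317;  R = 8+7 = 15,  c = 317−15² = 92
v_rel = (2, 1),  |v_rel|² = 5;  v_rel·d = (2)·(-11) + (1)·(-14) = -36
5·t² + 72·t + 92 = 0  ⇒  m = (-36)² − 5·92 = 836
m = 836 > 0,  v_rel·d = -36 < 0  ⇒  outside

inside=no margin=836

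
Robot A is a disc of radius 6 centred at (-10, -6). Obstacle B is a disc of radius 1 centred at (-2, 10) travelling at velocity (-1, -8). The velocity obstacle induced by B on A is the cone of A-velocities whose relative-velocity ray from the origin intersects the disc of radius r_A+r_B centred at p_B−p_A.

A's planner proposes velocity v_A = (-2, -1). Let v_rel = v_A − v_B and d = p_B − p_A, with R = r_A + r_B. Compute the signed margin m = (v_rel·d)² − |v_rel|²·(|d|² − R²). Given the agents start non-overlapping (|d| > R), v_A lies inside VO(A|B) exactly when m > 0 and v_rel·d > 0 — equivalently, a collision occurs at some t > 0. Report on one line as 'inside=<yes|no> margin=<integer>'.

d = (8, 16),  |d|² = 320;  R = 6+1 = 7,  c = 320−7² = 271
v_rel = (-1, 7),  |v_rel|² = 50;  v_rel·d = (-1)·(8) + (7)·(16) = 104
50·t² − 208·t + 271 = 0  ⇒  m = 104² − 50·271 = -2734
m = -2734 < 0,  v_rel·d = 104 > 0  ⇒  outside

inside=no margin=-2734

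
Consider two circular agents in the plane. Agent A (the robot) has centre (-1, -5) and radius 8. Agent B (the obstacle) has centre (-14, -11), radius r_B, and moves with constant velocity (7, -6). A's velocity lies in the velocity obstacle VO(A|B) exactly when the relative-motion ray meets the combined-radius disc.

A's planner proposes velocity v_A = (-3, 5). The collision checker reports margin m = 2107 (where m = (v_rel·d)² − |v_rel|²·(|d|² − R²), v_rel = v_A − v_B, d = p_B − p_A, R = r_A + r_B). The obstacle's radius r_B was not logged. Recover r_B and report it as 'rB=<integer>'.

m = 2107
d = (-13, -6);  v_rel = (-10, 11),  |v_rel|² = 221
v_rel×d = (-10)·(-6) − (11)·(-13) = 203
since m = R²·221 − 203²:  R² = (41209 + 2107) / 221 = 196
R = √196 = 14  ⇒  r_B = 14 − 8 = 6

rB=6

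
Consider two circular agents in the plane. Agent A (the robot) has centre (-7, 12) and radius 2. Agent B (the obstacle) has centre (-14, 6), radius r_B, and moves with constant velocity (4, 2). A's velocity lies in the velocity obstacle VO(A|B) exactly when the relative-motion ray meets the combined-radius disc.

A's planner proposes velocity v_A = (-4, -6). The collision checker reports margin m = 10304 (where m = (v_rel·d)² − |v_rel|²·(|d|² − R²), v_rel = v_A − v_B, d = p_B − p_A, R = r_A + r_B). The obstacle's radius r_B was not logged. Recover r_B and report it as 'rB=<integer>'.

m = 10304
d = (-7, -6);  v_rel = (-8, -8),  |v_rel|² = 128
v_rel×d = (-8)·(-6) − (-8)·(-7) = -8
since m = R²·128 − (-8)²:  R² = (64 + 10304) / 128 = 81
R = √81 = 9  ⇒  r_B = 9 − 2 = 7

rB=7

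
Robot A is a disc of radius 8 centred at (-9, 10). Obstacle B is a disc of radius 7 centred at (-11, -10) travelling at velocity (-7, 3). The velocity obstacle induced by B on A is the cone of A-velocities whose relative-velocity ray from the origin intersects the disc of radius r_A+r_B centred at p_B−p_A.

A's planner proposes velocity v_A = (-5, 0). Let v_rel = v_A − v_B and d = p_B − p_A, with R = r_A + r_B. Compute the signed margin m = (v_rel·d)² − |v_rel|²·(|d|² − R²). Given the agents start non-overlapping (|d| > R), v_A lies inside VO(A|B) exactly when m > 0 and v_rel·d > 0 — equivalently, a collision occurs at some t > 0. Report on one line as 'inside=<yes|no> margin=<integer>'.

d = (-2, -20),  |d|² = 404;  R = 8+7 = 15,  c = 404−15² = 179
v_rel = (2, -3),  |v_rel|² = 13;  v_rel·d = (2)·(-2) + (-3)·(-20) = 56
13·t² − 112·t + 179 = 0  ⇒  m = 56² − 13·179 = 809
m = 809 > 0,  v_rel·d = 56 > 0  ⇒  inside

inside=yes margin=809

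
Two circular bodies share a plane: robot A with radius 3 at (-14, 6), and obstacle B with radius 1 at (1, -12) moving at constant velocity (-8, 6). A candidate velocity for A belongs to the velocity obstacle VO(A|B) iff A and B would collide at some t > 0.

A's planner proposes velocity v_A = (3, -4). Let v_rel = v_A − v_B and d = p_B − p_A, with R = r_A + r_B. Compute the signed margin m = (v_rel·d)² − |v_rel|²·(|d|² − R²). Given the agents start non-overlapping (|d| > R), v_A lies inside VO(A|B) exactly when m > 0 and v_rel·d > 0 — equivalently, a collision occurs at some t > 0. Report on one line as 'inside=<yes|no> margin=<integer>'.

d = (15, -18),  |d|² = 549;  R = 3+1 = 4,  c = 549−4² = 533
v_rel = (11, -10),  |v_rel|² = 221;  v_rel·d = (11)·(15) + (-10)·(-18) = 345
221·t² − 690·t + 533 = 0  ⇒  m = 345² − 221·533 = 1232
m = 1232 > 0,  v_rel·d = 345 > 0  ⇒  inside

inside=yes margin=1232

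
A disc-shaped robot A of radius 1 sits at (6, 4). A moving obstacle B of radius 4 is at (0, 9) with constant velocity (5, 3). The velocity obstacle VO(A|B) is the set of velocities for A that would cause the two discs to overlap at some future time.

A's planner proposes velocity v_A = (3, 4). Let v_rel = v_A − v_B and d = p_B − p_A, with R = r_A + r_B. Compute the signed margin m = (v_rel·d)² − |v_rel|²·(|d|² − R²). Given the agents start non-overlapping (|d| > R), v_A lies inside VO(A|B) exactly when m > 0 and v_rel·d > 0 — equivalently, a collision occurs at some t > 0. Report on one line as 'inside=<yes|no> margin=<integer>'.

d = (-6, 5),  |d|² = 61;  R = 1+4 = 5,  c = 61−5² = 36
v_rel = (-2, 1),  |v_rel|² = 5;  v_rel·d = (-2)·(-6) + (1)·(5) = 17
5·t² − 34·t + 36 = 0  ⇒  m = 17² − 5·36 = 109
m = 109 > 0,  v_rel·d = 17 > 0  ⇒  inside

inside=yes margin=109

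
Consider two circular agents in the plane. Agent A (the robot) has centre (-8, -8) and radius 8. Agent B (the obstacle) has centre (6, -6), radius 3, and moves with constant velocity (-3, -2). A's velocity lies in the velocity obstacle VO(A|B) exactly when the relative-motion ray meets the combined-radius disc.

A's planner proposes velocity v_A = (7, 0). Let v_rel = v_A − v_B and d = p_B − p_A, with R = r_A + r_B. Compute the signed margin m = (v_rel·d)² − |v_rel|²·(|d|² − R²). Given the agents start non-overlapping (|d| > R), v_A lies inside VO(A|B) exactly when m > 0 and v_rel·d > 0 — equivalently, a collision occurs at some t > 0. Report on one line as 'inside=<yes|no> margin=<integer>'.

d = (14, 2),  |d|² = 200;  R = 8+3 = 11,  c = 200−11² = 79
v_rel = (10, 2),  |v_rel|² = 104;  v_rel·d = (10)·(14) + (2)·(2) = 144
104·t² − 288·t + 79 = 0  ⇒  m = 144² − 104·79 = 12520
m = 12520 > 0,  v_rel·d = 144 > 0  ⇒  inside

inside=yes margin=12520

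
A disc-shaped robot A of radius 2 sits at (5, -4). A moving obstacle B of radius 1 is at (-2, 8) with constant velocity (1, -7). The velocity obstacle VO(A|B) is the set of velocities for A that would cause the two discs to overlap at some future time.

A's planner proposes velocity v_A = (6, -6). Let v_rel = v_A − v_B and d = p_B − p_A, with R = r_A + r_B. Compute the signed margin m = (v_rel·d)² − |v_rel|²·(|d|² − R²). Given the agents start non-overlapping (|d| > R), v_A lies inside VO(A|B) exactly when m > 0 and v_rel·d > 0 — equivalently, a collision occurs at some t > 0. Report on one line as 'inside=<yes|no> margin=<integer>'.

d = (-7, 12),  |d|² = 193;  R = 2+1 = 3,  c = 193−3² = 184
v_rel = (5, 1),  |v_rel|² = 26;  v_rel·d = (5)·(-7) + (1)·(12) = -23
26·t² + 46·t + 184 = 0  ⇒  m = (-23)² − 26·184 = -4255
m = -4255 < 0,  v_rel·d = -23 < 0  ⇒  outside

inside=no margin=-4255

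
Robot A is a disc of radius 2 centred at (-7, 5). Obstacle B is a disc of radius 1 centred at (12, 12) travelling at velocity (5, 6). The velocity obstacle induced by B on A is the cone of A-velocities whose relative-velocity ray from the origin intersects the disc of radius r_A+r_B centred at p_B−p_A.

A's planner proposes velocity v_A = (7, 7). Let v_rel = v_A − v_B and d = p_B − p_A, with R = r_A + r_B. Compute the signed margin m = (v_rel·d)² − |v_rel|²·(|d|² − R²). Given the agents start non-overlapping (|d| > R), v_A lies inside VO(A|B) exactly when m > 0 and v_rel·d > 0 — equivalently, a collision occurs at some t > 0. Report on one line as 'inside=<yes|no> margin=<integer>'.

d = (19, 7),  |d|² = 410;  R = 2+1 = 3,  c = 410−3² = 401
v_rel = (2, 1),  |v_rel|² = 5;  v_rel·d = (2)·(19) + (1)·(7) = 45
5·t² − 90·t + 401 = 0  ⇒  m = 45² − 5·401 = 20
m = 20 > 0,  v_rel·d = 45 > 0  ⇒  inside

inside=yes margin=20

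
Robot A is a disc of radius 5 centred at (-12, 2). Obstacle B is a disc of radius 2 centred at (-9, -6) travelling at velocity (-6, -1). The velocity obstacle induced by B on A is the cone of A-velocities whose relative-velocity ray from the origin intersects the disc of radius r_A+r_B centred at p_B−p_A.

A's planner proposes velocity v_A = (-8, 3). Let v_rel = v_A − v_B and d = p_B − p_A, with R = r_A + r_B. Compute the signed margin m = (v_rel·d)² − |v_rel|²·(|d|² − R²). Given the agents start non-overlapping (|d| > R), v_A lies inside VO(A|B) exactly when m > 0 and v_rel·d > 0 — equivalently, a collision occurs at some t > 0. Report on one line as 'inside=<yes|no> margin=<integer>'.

d = (3, -8),  |d|² = 73;  R = 5+2 = 7,  c = 73−7² = 24
v_rel = (-2, 4),  |v_rel|² = 20;  v_rel·d = (-2)·(3) + (4)·(-8) = -38
20·t² + 76·t + 24 = 0  ⇒  m = (-38)² − 20·24 = 964
m = 964 > 0,  v_rel·d = -38 < 0  ⇒  outside

inside=no margin=964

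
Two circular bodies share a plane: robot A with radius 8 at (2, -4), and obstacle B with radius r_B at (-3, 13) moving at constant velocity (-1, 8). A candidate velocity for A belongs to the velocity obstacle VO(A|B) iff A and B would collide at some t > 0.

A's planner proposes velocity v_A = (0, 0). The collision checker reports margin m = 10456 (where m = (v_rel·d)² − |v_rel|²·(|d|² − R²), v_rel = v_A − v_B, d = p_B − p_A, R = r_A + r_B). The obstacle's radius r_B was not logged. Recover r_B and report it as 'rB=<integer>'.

m = 10456
d = (-5, 17);  v_rel = (1, -8),  |v_rel|² = 65
v_rel×d = (1)·(17) − (-8)·(-5) = -23
since m = R²·65 − (-23)²:  R² = (529 + 10456) / 65 = 169
R = √169 = 13  ⇒  r_B = 13 − 8 = 5

rB=5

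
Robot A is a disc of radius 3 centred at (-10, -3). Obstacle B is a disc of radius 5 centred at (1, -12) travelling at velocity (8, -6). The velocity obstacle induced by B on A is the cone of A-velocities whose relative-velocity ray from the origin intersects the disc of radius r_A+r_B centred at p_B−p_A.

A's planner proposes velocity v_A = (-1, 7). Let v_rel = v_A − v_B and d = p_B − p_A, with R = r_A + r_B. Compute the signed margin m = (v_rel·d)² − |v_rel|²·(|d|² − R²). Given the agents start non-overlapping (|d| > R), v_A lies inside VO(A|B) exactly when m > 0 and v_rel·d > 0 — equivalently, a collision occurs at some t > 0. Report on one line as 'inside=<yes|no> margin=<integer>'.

d = (11, -9),  |d|² = 202;  R = 3+5 = 8,  c = 202−8² = 138
v_rel = (-9, 13),  |v_rel|² = 250;  v_rel·d = (-9)·(11) + (13)·(-9) = -216
250·t² + 432·t + 138 = 0  ⇒  m = (-216)² − 250·138 = 12156
m = 12156 > 0,  v_rel·d = -216 < 0  ⇒  outside

inside=no margin=12156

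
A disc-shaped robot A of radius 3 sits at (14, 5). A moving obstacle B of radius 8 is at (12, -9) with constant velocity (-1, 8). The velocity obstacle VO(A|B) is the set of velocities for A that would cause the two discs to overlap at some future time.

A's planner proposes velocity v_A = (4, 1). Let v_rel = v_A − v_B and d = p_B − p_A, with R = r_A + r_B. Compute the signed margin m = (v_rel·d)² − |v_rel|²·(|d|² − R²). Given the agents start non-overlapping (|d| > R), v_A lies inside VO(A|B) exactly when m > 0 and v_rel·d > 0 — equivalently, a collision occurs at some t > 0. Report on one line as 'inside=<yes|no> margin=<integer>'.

d = (-2, -14),  |d|² = 200;  R = 3+8 = 11,  c = 200−11² = 79
v_rel = (5, -7),  |v_rel|² = 74;  v_rel·d = (5)·(-2) + (-7)·(-14) = 88
74·t² − 176·t + 79 = 0  ⇒  m = 88² − 74·79 = 1898
m = 1898 > 0,  v_rel·d = 88 > 0  ⇒  inside

inside=yes margin=1898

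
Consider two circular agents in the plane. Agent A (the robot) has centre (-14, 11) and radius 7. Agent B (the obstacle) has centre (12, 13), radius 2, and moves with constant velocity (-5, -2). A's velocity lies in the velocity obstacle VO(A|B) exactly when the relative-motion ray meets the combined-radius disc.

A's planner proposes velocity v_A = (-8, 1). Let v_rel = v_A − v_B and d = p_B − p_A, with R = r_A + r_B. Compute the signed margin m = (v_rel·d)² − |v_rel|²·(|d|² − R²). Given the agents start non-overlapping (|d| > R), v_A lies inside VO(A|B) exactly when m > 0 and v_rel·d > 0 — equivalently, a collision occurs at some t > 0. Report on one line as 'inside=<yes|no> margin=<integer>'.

d = (26, 2),  |d|² = 680;  R = 7+2 = 9,  c = 680−9² = 599
v_rel = (-3, 3),  |v_rel|² = 18;  v_rel·d = (-3)·(26) + (3)·(2) = -72
18·t² + 144·t + 599 = 0  ⇒  m = (-72)² − 18·599 = -5598
m = -5598 < 0,  v_rel·d = -72 < 0  ⇒  outside

inside=no margin=-5598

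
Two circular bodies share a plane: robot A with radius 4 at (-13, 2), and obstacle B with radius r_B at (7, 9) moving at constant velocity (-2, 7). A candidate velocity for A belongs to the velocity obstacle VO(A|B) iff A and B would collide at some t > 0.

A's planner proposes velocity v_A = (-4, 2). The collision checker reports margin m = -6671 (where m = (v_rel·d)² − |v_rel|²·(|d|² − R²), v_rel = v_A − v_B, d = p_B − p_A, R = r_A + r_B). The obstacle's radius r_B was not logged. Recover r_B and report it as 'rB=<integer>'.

m = -6671
d = (20, 7);  v_rel = (-2, -5),  |v_rel|² = 29
v_rel×d = (-2)·(7) − (-5)·(20) = 86
since m = R²·29 − 86²:  R² = (7396 + -6671) / 29 = 25
R = √25 = 5  ⇒  r_B = 5 − 4 = 1

rB=1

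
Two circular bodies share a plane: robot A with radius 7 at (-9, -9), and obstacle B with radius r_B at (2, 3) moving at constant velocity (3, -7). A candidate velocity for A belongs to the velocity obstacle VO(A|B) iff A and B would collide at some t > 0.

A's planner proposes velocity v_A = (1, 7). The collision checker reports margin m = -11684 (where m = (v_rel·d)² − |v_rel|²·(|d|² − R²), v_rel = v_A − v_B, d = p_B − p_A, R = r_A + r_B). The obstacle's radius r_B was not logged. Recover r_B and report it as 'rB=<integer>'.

m = -11684
d = (11, 12);  v_rel = (-2, 14),  |v_rel|² = 200
v_rel×d = (-2)·(12) − (14)·(11) = -178
since m = R²·200 − (-178)²:  R² = (31684 + -11684) / 200 = 100
R = √100 = 10  ⇒  r_B = 10 − 7 = 3

rB=3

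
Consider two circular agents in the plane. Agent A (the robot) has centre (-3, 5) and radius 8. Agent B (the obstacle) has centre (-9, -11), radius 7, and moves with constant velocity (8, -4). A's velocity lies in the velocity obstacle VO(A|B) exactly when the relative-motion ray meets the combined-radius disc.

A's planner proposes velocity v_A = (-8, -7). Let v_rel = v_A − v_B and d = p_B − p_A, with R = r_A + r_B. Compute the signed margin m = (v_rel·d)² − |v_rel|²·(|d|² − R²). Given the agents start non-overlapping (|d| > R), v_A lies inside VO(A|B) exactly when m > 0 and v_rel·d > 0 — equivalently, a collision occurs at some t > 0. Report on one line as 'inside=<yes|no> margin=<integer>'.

d = (-6, -16),  |d|² = 292;  R = 8+7 = 15,  c = 292−15² = 67
v_rel = (-16, -3),  |v_rel|² = 265;  v_rel·d = (-16)·(-6) + (-3)·(-16) = 144
265·t² − 288·t + 67 = 0  ⇒  m = 144² − 265·67 = 2981
m = 2981 > 0,  v_rel·d = 144 > 0  ⇒  inside

inside=yes margin=2981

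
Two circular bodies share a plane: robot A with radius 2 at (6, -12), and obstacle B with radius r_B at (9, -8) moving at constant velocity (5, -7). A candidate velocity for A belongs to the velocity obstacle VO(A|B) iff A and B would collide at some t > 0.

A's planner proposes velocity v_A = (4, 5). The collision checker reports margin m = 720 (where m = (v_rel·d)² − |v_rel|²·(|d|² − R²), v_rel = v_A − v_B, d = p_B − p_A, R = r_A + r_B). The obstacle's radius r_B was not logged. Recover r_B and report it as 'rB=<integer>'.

m = 720
d = (3, 4);  v_rel = (-1, 12),  |v_rel|² = 145
v_rel×d = (-1)·(4) − (12)·(3) = -40
since m = R²·145 − (-40)²:  R² = (1600 + 720) / 145 = 16
R = √16 = 4  ⇒  r_B = 4 − 2 = 2

rB=2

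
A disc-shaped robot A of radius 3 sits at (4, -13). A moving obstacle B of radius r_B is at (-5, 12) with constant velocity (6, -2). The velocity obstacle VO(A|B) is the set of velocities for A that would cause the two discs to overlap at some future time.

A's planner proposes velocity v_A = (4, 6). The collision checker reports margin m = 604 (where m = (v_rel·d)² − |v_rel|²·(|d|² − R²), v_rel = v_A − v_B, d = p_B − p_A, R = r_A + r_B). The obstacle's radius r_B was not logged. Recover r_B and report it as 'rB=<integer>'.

m = 604
d = (-9, 25);  v_rel = (-2, 8),  |v_rel|² = 68
v_rel×d = (-2)·(25) − (8)·(-9) = 22
since m = R²·68 − 22²:  R² = (484 + 604) / 68 = 16
R = √16 = 4  ⇒  r_B = 4 − 3 = 1

rB=1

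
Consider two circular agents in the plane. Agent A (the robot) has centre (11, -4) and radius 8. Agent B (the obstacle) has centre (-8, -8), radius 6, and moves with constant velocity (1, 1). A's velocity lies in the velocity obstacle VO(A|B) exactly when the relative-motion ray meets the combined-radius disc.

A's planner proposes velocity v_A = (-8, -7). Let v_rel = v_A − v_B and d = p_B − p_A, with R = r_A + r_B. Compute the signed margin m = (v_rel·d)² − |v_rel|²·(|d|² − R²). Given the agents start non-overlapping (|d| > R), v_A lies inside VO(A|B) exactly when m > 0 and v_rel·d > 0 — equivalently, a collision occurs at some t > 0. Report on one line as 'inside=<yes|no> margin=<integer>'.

d = (-19, -4),  |d|² = 377;  R = 8+6 = 14,  c = 377−14² = 181
v_rel = (-9, -8),  |v_rel|² = 145;  v_rel·d = (-9)·(-19) + (-8)·(-4) = 203
145·t² − 406·t + 181 = 0  ⇒  m = 203² − 145·181 = 14964
m = 14964 > 0,  v_rel·d = 203 > 0  ⇒  inside

inside=yes margin=14964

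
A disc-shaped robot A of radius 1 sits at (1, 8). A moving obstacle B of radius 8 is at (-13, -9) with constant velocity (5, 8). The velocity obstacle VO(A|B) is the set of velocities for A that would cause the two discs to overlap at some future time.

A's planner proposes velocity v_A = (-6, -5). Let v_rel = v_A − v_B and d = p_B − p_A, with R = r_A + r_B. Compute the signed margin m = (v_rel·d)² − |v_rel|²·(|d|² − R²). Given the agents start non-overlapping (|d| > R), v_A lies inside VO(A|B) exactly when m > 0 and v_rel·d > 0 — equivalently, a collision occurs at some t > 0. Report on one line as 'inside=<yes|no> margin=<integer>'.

d = (-14, -17),  |d|² = 485;  R = 1+8 = 9,  c = 485−9² = 404
v_rel = (-11, -13),  |v_rel|² = 290;  v_rel·d = (-11)·(-14) + (-13)·(-17) = 375
290·t² − 750·t + 404 = 0  ⇒  m = 375² − 290·404 = 23465
m = 23465 > 0,  v_rel·d = 375 > 0  ⇒  inside

inside=yes margin=23465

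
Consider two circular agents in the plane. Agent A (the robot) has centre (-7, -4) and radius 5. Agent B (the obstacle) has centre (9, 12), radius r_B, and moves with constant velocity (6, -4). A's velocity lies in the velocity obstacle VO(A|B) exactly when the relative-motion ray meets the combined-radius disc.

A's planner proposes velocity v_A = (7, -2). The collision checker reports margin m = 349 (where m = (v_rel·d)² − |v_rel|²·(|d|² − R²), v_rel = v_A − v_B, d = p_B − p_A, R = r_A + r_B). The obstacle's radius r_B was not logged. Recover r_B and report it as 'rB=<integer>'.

m = 349
d = (16, 16);  v_rel = (1, 2),  |v_rel|² = 5
v_rel×d = (1)·(16) − (2)·(16) = -16
since m = R²·5 − (-16)²:  R² = (256 + 349) / 5 = 121
R = √121 = 11  ⇒  r_B = 11 − 5 = 6

rB=6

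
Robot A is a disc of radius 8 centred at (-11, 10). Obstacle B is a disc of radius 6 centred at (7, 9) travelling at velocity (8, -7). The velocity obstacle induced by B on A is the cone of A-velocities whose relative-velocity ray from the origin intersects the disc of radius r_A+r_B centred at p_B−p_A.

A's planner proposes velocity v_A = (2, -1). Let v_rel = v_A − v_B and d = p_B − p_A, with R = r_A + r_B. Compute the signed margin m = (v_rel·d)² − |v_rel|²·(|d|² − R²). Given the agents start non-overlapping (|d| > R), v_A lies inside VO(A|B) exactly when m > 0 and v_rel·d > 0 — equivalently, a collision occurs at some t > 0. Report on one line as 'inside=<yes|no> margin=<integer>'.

d = (18, -1),  |d|² = 325;  R = 8+6 = 14,  c = 325−14² = 129
v_rel = (-6, 6),  |v_rel|² = 72;  v_rel·d = (-6)·(18) + (6)·(-1) = -114
72·t² + 228·t + 129 = 0  ⇒  m = (-114)² − 72·129 = 3708
m = 3708 > 0,  v_rel·d = -114 < 0  ⇒  outside

inside=no margin=3708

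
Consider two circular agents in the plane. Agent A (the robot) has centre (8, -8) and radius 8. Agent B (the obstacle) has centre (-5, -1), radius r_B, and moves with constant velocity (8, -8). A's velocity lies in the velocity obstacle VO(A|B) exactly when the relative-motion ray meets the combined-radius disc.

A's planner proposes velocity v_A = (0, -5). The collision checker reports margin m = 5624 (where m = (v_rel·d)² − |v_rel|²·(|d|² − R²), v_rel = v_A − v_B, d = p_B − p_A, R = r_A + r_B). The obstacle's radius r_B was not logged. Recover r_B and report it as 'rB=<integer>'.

m = 5624
d = (-13, 7);  v_rel = (-8, 3),  |v_rel|² = 73
v_rel×d = (-8)·(7) − (3)·(-13) = -17
since m = R²·73 − (-17)²:  R² = (289 + 5624) / 73 = 81
R = √81 = 9  ⇒  r_B = 9 − 8 = 1

rB=1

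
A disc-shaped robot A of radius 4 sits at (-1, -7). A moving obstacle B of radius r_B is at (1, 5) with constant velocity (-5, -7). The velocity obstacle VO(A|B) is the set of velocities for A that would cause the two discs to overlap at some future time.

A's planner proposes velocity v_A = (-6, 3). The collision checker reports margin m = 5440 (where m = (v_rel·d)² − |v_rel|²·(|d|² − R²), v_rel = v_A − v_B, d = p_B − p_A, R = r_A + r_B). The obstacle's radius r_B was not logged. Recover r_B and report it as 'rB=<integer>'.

m = 5440
d = (2, 12);  v_rel = (-1, 10),  |v_rel|² = 101
v_rel×d = (-1)·(12) − (10)·(2) = -32
since m = R²·101 − (-32)²:  R² = (1024 + 5440) / 101 = 64
R = √64 = 8  ⇒  r_B = 8 − 4 = 4

rB=4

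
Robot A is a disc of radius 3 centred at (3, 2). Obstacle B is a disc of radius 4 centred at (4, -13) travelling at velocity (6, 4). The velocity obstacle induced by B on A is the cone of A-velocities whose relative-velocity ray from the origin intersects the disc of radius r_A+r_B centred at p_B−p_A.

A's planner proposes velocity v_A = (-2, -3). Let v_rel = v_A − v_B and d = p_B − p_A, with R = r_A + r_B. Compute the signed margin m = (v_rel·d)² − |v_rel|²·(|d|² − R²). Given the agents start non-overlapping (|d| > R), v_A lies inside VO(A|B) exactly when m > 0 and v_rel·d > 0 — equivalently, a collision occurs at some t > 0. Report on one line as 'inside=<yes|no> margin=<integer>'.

d = (1, -15),  |d|² = 226;  R = 3+4 = 7,  c = 226−7² = 177
v_rel = (-8, -7),  |v_rel|² = 113;  v_rel·d = (-8)·(1) + (-7)·(-15) = 97
113·t² − 194·t + 177 = 0  ⇒  m = 97² − 113·177 = -10592
m = -10592 < 0,  v_rel·d = 97 > 0  ⇒  outside

inside=no margin=-10592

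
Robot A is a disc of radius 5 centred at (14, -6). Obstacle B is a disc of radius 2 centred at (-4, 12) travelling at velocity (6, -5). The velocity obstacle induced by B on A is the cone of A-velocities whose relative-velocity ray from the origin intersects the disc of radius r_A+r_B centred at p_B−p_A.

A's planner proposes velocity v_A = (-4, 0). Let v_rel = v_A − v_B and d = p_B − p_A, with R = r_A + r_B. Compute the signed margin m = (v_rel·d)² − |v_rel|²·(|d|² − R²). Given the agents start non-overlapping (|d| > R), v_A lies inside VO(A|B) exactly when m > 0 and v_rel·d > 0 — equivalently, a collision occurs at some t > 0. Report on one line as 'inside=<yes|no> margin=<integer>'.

d = (-18, 18),  |d|² = 648;  R = 5+2 = 7,  c = 648−7² = 599
v_rel = (-10, 5),  |v_rel|² = 125;  v_rel·d = (-10)·(-18) + (5)·(18) = 270
125·t² − 540·t + 599 = 0  ⇒  m = 270² − 125·599 = -1975
m = -1975 < 0,  v_rel·d = 270 > 0  ⇒  outside

inside=no margin=-1975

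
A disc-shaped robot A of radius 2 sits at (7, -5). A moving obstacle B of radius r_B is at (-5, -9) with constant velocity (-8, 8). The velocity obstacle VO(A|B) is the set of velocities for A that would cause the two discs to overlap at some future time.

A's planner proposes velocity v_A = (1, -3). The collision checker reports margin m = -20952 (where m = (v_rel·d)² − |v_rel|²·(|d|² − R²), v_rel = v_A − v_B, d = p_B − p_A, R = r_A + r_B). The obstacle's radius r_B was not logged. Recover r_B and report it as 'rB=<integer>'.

m = -20952
d = (-12, -4);  v_rel = (9, -11),  |v_rel|² = 202
v_rel×d = (9)·(-4) − (-11)·(-12) = -168
since m = R²·202 − (-168)²:  R² = (28224 + -20952) / 202 = 36
R = √36 = 6  ⇒  r_B = 6 − 2 = 4

rB=4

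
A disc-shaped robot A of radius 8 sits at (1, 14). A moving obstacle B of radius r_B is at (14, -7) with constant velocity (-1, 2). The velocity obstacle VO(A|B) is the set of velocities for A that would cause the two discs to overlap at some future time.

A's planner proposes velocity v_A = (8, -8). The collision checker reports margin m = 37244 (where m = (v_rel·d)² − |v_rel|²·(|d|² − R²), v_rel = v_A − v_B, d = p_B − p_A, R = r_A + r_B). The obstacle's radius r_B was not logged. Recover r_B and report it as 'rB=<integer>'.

m = 37244
d = (13, -21);  v_rel = (9, -10),  |v_rel|² = 181
v_rel×d = (9)·(-21) − (-10)·(13) = -59
since m = R²·181 − (-59)²:  R² = (3481 + 37244) / 181 = 225
R = √225 = 15  ⇒  r_B = 15 − 8 = 7

rB=7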